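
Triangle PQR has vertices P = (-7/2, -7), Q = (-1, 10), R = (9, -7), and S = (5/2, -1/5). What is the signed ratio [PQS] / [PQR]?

[PQR] = ½·((-7/2)·(10−(-7)) + (-1)·(-7−(-7)) + 9·(-7−10)) = ½·(-119/2 + 0 − 153) = -425/4.
[PQS] = ½·((-7/2)·(10−(-1/5)) + (-1)·(-1/5−(-7)) + (5/2)·(-7−10)) = ½·(-357/10 − 34/5 − 85/2) = -85/2, so the ratio is (-85/2)/(-425/4) = 2/5.

2/5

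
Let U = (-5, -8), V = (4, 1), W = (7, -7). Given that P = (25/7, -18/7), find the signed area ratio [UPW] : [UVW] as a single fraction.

[UVW] = ½·((-5)·(1−(-7)) + 4·(-7−(-8)) + 7·(-8−1)) = ½·(-40 + 4 − 63) = -99/2.
[UPW] = ½·((-5)·(-18/7−(-7)) + (25/7)·(-7−(-8)) + 7·(-8−(-18/7))) = ½·(-155/7 + 25/7 − 38) = -198/7, so the ratio is (-198/7)/(-99/2) = 4/7.

4/7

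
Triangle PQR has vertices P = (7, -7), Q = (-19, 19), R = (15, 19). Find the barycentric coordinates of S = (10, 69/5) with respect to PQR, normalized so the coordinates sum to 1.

(1/5, 1/10, 7/10)

Signed area of the reference triangle: [PQR] = ½·(7·(19−19) + (-19)·(19−(-7)) + 15·(-7−19)) = ½·(0 − 494 − 390) = -442.
[SQR] = ½·(10·(19−19) + (-19)·(19−(69/5)) + 15·(69/5−19)) = ½·(0 − 494/5 − 78) = -442/5, so the P-coordinate is (-442/5)/(-442) = 1/5.
[PSR] = ½·(7·(69/5−19) + 10·(19−(-7)) + 15·(-7−(69/5))) = ½·(-182/5 + 260 − 312) = -221/5, so the Q-coordinate is 1/10.
[PQS] = ½·(7·(19−(69/5)) + (-19)·(69/5−(-7)) + 10·(-7−19)) = ½·(182/5 − 1976/5 − 260) = -1547/5, so the R-coordinate is 7/10.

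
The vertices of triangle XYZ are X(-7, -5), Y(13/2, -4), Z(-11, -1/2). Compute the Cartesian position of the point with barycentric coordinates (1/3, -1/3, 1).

(-31/2, -5/6)

W = (1/3)·X + (-1/3)·Y + 1·Z.
x-coordinate: (1/3)·(-7) + (-1/3)·(13/2) + 1·(-11) = -31/2.
y-coordinate: (1/3)·(-5) + (-1/3)·(-4) + 1·(-1/2) = -5/6.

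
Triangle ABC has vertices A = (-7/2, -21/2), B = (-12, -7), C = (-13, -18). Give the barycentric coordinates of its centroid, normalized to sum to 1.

The centroid is the average of the vertices, so each weight is 1/3.

(1/3, 1/3, 1/3)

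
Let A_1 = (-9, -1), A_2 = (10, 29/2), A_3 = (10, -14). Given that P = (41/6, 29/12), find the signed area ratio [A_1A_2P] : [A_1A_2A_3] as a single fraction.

[A_1A_2A_3] = ½·((-9)·(29/2−(-14)) + 10·(-14−(-1)) + 10·(-1−(29/2))) = ½·(-513/2 − 130 − 155) = -1083/4.
[A_1A_2P] = ½·((-9)·(29/2−(29/12)) + 10·(29/12−(-1)) + (41/6)·(-1−(29/2))) = ½·(-435/4 + 205/6 − 1271/12) = -361/4, so the ratio is (-361/4)/(-1083/4) = 1/3.

1/3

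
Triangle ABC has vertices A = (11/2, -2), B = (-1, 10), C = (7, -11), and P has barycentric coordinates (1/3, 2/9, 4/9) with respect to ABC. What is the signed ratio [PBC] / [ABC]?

1/3

The signed ratio [PBC]/[ABC] equals the barycentric coordinate of P at vertex A, which is 1/3.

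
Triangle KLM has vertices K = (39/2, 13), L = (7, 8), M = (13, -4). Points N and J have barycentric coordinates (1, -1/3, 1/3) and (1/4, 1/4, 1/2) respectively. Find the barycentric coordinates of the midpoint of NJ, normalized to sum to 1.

(5/8, -1/24, 5/12)

Since both coordinate triples sum to 1, the midpoint's barycentrics are the componentwise average.
(1+1/4)/2 = 5/8; similarly -1/24 and 5/12.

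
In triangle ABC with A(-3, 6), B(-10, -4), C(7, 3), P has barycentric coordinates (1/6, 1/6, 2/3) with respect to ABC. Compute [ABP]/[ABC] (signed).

2/3

The signed ratio [ABP]/[ABC] equals the barycentric coordinate of P at vertex C, which is 2/3.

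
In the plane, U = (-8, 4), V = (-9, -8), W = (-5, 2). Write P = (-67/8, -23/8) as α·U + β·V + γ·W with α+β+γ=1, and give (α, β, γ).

(3/8, 9/16, 1/16)

Signed area of the reference triangle: [UVW] = ½·((-8)·(-8−2) + (-9)·(2−4) + (-5)·(4−(-8))) = ½·(80 + 18 − 60) = 19.
[PVW] = ½·((-67/8)·(-8−2) + (-9)·(2−(-23/8)) + (-5)·(-23/8−(-8))) = ½·(335/4 − 351/8 − 205/8) = 57/8, so the U-coordinate is (57/8)/19 = 3/8.
[UPW] = ½·((-8)·(-23/8−2) + (-67/8)·(2−4) + (-5)·(4−(-23/8))) = ½·(39 + 67/4 − 275/8) = 171/16, so the V-coordinate is 9/16.
[UVP] = ½·((-8)·(-8−(-23/8)) + (-9)·(-23/8−4) + (-67/8)·(4−(-8))) = ½·(41 + 495/8 − 201/2) = 19/16, so the W-coordinate is 1/16.
Check: 3/8 + 9/16 + 1/16 = 1.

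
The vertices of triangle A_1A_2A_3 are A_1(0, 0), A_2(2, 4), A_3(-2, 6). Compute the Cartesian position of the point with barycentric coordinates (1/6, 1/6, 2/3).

(-1, 14/3)

P = (1/6)·A_1 + (1/6)·A_2 + (2/3)·A_3.
x-coordinate: (1/6)·0 + (1/6)·2 + (2/3)·(-2) = -1.
y-coordinate: (1/6)·0 + (1/6)·4 + (2/3)·6 = 14/3.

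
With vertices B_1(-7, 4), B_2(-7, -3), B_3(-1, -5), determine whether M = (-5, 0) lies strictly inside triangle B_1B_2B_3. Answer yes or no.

yes

Barycentric coordinates of M: (11/21, 1/7, 1/3).
The three coordinates are positive, positive, positive; a point is interior exactly when all three are positive.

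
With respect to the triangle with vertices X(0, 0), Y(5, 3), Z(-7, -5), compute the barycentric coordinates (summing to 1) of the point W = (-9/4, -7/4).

Signed area of the reference triangle: [XYZ] = ½·(0·(3−(-5)) + 5·(-5−0) + (-7)·(0−3)) = ½·(0 − 25 + 21) = -2.
[WYZ] = ½·((-9/4)·(3−(-5)) + 5·(-5−(-7/4)) + (-7)·(-7/4−3)) = ½·(-18 − 65/4 + 133/4) = -1/2, so the X-coordinate is (-1/2)/(-2) = 1/4.
[XWZ] = ½·(0·(-7/4−(-5)) + (-9/4)·(-5−0) + (-7)·(0−(-7/4))) = ½·(0 + 45/4 − 49/4) = -1/2, so the Y-coordinate is 1/4.
[XYW] = ½·(0·(3−(-7/4)) + 5·(-7/4−0) + (-9/4)·(0−3)) = ½·(0 − 35/4 + 27/4) = -1, so the Z-coordinate is 1/2.

(1/4, 1/4, 1/2)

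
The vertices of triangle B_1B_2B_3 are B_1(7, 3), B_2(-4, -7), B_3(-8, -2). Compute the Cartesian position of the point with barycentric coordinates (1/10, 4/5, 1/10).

(-33/10, -11/2)

M = (1/10)·B_1 + (4/5)·B_2 + (1/10)·B_3.
x-coordinate: (1/10)·7 + (4/5)·(-4) + (1/10)·(-8) = -33/10.
y-coordinate: (1/10)·3 + (4/5)·(-7) + (1/10)·(-2) = -11/2.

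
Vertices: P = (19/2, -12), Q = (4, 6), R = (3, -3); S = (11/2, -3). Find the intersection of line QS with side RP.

Barycentric coordinates of S with respect to PQR: (1/3, 1/3, 1/3).
On side RP the Q-coordinate is zero; dropping S's Q-weight 1/3 and renormalizing the remaining 1/3 : 1/3 gives weights 1/2, 1/2 on R, P.
T = (1/2)·(3, -3) + (1/2)·(19/2, -12) = (25/4, -15/2).

(25/4, -15/2)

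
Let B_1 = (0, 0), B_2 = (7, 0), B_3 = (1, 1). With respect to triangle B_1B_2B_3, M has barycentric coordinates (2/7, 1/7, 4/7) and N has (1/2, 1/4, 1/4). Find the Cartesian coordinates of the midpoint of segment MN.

Barycentric coordinates of the midpoint are the average: (11/28, 11/56, 23/56).
Converting: (11/28)·B_1 + (11/56)·B_2 + (23/56)·B_3 = (25/14, 23/56).

(25/14, 23/56)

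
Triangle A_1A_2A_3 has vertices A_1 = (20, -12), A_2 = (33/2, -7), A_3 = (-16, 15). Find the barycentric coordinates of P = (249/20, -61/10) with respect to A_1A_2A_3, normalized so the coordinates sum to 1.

Signed area of the reference triangle: [A_1A_2A_3] = ½·(20·(-7−15) + (33/2)·(15−(-12)) + (-16)·(-12−(-7))) = ½·(-440 + 891/2 + 80) = 171/4.
[PA_2A_3] = ½·((249/20)·(-7−15) + (33/2)·(15−(-61/10)) + (-16)·(-61/10−(-7))) = ½·(-2739/10 + 6963/20 − 72/5) = 1197/40, so the A_1-coordinate is (1197/40)/(171/4) = 7/10.
[A_1PA_3] = ½·(20·(-61/10−15) + (249/20)·(15−(-12)) + (-16)·(-12−(-61/10))) = ½·(-422 + 6723/20 + 472/5) = 171/40, so the A_2-coordinate is 1/10.
[A_1A_2P] = ½·(20·(-7−(-61/10)) + (33/2)·(-61/10−(-12)) + (249/20)·(-12−(-7))) = ½·(-18 + 1947/20 − 249/4) = 171/20, so the A_3-coordinate is 1/5.
Check: 7/10 + 1/10 + 1/5 = 1.

(7/10, 1/10, 1/5)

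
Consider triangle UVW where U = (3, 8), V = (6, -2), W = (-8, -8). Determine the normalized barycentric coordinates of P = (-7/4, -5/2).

Signed area of the reference triangle: [UVW] = ½·(3·(-2−(-8)) + 6·(-8−8) + (-8)·(8−(-2))) = ½·(18 − 96 − 80) = -79.
[PVW] = ½·((-7/4)·(-2−(-8)) + 6·(-8−(-5/2)) + (-8)·(-5/2−(-2))) = ½·(-21/2 − 33 + 4) = -79/4, so the U-coordinate is (-79/4)/(-79) = 1/4.
[UPW] = ½·(3·(-5/2−(-8)) + (-7/4)·(-8−8) + (-8)·(8−(-5/2))) = ½·(33/2 + 28 − 84) = -79/4, so the V-coordinate is 1/4.
[UVP] = ½·(3·(-2−(-5/2)) + 6·(-5/2−8) + (-7/4)·(8−(-2))) = ½·(3/2 − 63 − 35/2) = -79/2, so the W-coordinate is 1/2.
Check: 1/4 + 1/4 + 1/2 = 1.

(1/4, 1/4, 1/2)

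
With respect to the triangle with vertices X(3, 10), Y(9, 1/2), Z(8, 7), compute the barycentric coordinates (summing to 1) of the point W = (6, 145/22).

Signed area of the reference triangle: [XYZ] = ½·(3·(1/2−7) + 9·(7−10) + 8·(10−(1/2))) = ½·(-39/2 − 27 + 76) = 59/4.
[WYZ] = ½·(6·(1/2−7) + 9·(7−(145/22)) + 8·(145/22−(1/2))) = ½·(-39 + 81/22 + 536/11) = 295/44, so the X-coordinate is (295/44)/(59/4) = 5/11.
[XWZ] = ½·(3·(145/22−7) + 6·(7−10) + 8·(10−(145/22))) = ½·(-27/22 − 18 + 300/11) = 177/44, so the Y-coordinate is 3/11.
[XYW] = ½·(3·(1/2−(145/22)) + 9·(145/22−10) + 6·(10−(1/2))) = ½·(-201/11 − 675/22 + 57) = 177/44, so the Z-coordinate is 3/11.
Check: 5/11 + 3/11 + 3/11 = 1.

(5/11, 3/11, 3/11)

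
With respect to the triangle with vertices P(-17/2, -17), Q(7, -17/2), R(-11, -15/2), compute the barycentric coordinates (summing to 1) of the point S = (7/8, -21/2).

Signed area of the reference triangle: [PQR] = ½·((-17/2)·(-17/2−(-15/2)) + 7·(-15/2−(-17)) + (-11)·(-17−(-17/2))) = ½·(17/2 + 133/2 + 187/2) = 337/4.
[SQR] = ½·((7/8)·(-17/2−(-15/2)) + 7·(-15/2−(-21/2)) + (-11)·(-21/2−(-17/2))) = ½·(-7/8 + 21 + 22) = 337/16, so the P-coordinate is (337/16)/(337/4) = 1/4.
[PSR] = ½·((-17/2)·(-21/2−(-15/2)) + (7/8)·(-15/2−(-17)) + (-11)·(-17−(-21/2))) = ½·(51/2 + 133/16 + 143/2) = 1685/32, so the Q-coordinate is 5/8.
[PQS] = ½·((-17/2)·(-17/2−(-21/2)) + 7·(-21/2−(-17)) + (7/8)·(-17−(-17/2))) = ½·(-17 + 91/2 − 119/16) = 337/32, so the R-coordinate is 1/8.
Check: 1/4 + 5/8 + 1/8 = 1.

(1/4, 5/8, 1/8)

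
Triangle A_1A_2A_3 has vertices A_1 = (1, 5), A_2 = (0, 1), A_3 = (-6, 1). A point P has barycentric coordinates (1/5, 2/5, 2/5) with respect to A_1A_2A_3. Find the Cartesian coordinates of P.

(-11/5, 9/5)

P = (1/5)·A_1 + (2/5)·A_2 + (2/5)·A_3.
x-coordinate: (1/5)·1 + (2/5)·0 + (2/5)·(-6) = -11/5.
y-coordinate: (1/5)·5 + (2/5)·1 + (2/5)·1 = 9/5.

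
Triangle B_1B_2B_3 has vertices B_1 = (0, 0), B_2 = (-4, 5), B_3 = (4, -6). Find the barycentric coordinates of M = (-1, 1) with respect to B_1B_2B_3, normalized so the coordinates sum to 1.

Signed area of the reference triangle: [B_1B_2B_3] = ½·(0·(5−(-6)) + (-4)·(-6−0) + 4·(0−5)) = ½·(0 + 24 − 20) = 2.
[MB_2B_3] = ½·((-1)·(5−(-6)) + (-4)·(-6−1) + 4·(1−5)) = ½·(-11 + 28 − 16) = 1/2, so the B_1-coordinate is (1/2)/2 = 1/4.
[B_1MB_3] = ½·(0·(1−(-6)) + (-1)·(-6−0) + 4·(0−1)) = ½·(0 + 6 − 4) = 1, so the B_2-coordinate is 1/2.
[B_1B_2M] = ½·(0·(5−1) + (-4)·(1−0) + (-1)·(0−5)) = ½·(0 − 4 + 5) = 1/2, so the B_3-coordinate is 1/4.

(1/4, 1/2, 1/4)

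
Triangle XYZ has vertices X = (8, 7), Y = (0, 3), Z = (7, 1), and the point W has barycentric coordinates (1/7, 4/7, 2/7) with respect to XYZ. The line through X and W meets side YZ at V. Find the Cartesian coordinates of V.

Line XW meets YZ where the X-coordinate vanishes; zeroing W's X-weight and renormalizing leaves Y, Z-weights 4/7 : 2/7 → (2/3, 1/3).
So V = (2/3)·Y + (1/3)·Z = (7/3, 7/3).

(7/3, 7/3)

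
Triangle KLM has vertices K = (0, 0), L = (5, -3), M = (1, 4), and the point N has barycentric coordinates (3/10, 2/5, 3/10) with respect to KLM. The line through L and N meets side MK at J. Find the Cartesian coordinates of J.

(1/2, 2)

Line LN meets MK where the L-coordinate vanishes; zeroing N's L-weight and renormalizing leaves M, K-weights 3/10 : 3/10 → (1/2, 1/2).
So J = (1/2)·M + (1/2)·K = (1/2, 2).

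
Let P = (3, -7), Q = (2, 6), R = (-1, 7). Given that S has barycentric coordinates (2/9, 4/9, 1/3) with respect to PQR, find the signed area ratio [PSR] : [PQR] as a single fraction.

4/9

The signed ratio [PSR]/[PQR] equals the barycentric coordinate of S at vertex Q, which is 4/9.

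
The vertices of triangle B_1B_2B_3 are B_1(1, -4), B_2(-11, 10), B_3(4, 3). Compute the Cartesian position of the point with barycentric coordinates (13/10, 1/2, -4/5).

(-37/5, -13/5)

M = (13/10)·B_1 + (1/2)·B_2 + (-4/5)·B_3.
x-coordinate: (13/10)·1 + (1/2)·(-11) + (-4/5)·4 = -37/5.
y-coordinate: (13/10)·(-4) + (1/2)·10 + (-4/5)·3 = -13/5.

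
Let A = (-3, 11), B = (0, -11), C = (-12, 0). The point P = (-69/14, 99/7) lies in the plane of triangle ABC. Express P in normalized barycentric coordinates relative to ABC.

(15/14, -3/14, 1/7)

Signed area of the reference triangle: [ABC] = ½·((-3)·(-11−0) + 0·(0−11) + (-12)·(11−(-11))) = ½·(33 + 0 − 264) = -231/2.
[PBC] = ½·((-69/14)·(-11−0) + 0·(0−(99/7)) + (-12)·(99/7−(-11))) = ½·(759/14 + 0 − 2112/7) = -495/4, so the A-coordinate is (-495/4)/(-231/2) = 15/14.
[APC] = ½·((-3)·(99/7−0) + (-69/14)·(0−11) + (-12)·(11−(99/7))) = ½·(-297/7 + 759/14 + 264/7) = 99/4, so the B-coordinate is -3/14.
[ABP] = ½·((-3)·(-11−(99/7)) + 0·(99/7−11) + (-69/14)·(11−(-11))) = ½·(528/7 + 0 − 759/7) = -33/2, so the C-coordinate is 1/7.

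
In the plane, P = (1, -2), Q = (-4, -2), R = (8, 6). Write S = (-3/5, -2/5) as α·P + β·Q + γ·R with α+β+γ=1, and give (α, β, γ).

(1/5, 3/5, 1/5)

Signed area of the reference triangle: [PQR] = ½·(1·(-2−6) + (-4)·(6−(-2)) + 8·(-2−(-2))) = ½·(-8 − 32 + 0) = -20.
[SQR] = ½·((-3/5)·(-2−6) + (-4)·(6−(-2/5)) + 8·(-2/5−(-2))) = ½·(24/5 − 128/5 + 64/5) = -4, so the P-coordinate is (-4)/(-20) = 1/5.
[PSR] = ½·(1·(-2/5−6) + (-3/5)·(6−(-2)) + 8·(-2−(-2/5))) = ½·(-32/5 − 24/5 − 64/5) = -12, so the Q-coordinate is 3/5.
[PQS] = ½·(1·(-2−(-2/5)) + (-4)·(-2/5−(-2)) + (-3/5)·(-2−(-2))) = ½·(-8/5 − 32/5 + 0) = -4, so the R-coordinate is 1/5.
Check: 1/5 + 3/5 + 1/5 = 1.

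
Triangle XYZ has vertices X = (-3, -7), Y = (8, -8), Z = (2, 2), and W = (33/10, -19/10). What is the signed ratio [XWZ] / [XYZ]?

[XYZ] = ½·((-3)·(-8−2) + 8·(2−(-7)) + 2·(-7−(-8))) = ½·(30 + 72 + 2) = 52.
[XWZ] = ½·((-3)·(-19/10−2) + (33/10)·(2−(-7)) + 2·(-7−(-19/10))) = ½·(117/10 + 297/10 − 51/5) = 78/5, so the ratio is (78/5)/52 = 3/10.

3/10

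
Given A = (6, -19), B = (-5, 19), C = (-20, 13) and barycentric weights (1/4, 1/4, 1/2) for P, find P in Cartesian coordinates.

(-39/4, 13/2)

P = (1/4)·A + (1/4)·B + (1/2)·C.
x-coordinate: (1/4)·6 + (1/4)·(-5) + (1/2)·(-20) = -39/4.
y-coordinate: (1/4)·(-19) + (1/4)·19 + (1/2)·13 = 13/2.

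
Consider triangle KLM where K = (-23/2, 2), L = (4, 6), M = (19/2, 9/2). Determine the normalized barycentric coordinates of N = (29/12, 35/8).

Signed area of the reference triangle: [KLM] = ½·((-23/2)·(6−(9/2)) + 4·(9/2−2) + (19/2)·(2−6)) = ½·(-69/4 + 10 − 38) = -181/8.
[NLM] = ½·((29/12)·(6−(9/2)) + 4·(9/2−(35/8)) + (19/2)·(35/8−6)) = ½·(29/8 + 1/2 − 247/16) = -181/32, so the K-coordinate is (-181/32)/(-181/8) = 1/4.
[KNM] = ½·((-23/2)·(35/8−(9/2)) + (29/12)·(9/2−2) + (19/2)·(2−(35/8))) = ½·(23/16 + 145/24 − 361/16) = -181/24, so the L-coordinate is 1/3.
[KLN] = ½·((-23/2)·(6−(35/8)) + 4·(35/8−2) + (29/12)·(2−6)) = ½·(-299/16 + 19/2 − 29/3) = -905/96, so the M-coordinate is 5/12.
Check: 1/4 + 1/3 + 5/12 = 1.

(1/4, 1/3, 5/12)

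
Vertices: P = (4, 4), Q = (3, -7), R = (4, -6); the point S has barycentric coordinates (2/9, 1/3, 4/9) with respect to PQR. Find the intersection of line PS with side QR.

(25/7, -45/7)

Line PS meets QR where the P-coordinate vanishes; zeroing S's P-weight and renormalizing leaves Q, R-weights 1/3 : 4/9 → (3/7, 4/7).
So T = (3/7)·Q + (4/7)·R = (25/7, -45/7).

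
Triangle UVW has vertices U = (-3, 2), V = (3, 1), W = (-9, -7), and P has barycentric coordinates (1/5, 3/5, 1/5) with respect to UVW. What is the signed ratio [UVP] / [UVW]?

1/5

The signed ratio [UVP]/[UVW] equals the barycentric coordinate of P at vertex W, which is 1/5.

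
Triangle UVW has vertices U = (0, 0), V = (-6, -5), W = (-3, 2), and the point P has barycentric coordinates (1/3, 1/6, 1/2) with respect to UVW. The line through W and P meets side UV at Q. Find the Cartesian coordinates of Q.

(-2, -5/3)

Line WP meets UV where the W-coordinate vanishes; zeroing P's W-weight and renormalizing leaves U, V-weights 1/3 : 1/6 → (2/3, 1/3).
So Q = (2/3)·U + (1/3)·V = (-2, -5/3).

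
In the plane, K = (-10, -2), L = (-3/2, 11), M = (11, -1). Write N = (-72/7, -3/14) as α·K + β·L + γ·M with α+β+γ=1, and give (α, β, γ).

(13/14, 1/7, -1/14)

Signed area of the reference triangle: [KLM] = ½·((-10)·(11−(-1)) + (-3/2)·(-1−(-2)) + 11·(-2−11)) = ½·(-120 − 3/2 − 143) = -529/4.
[NLM] = ½·((-72/7)·(11−(-1)) + (-3/2)·(-1−(-3/14)) + 11·(-3/14−11)) = ½·(-864/7 + 33/28 − 1727/14) = -6877/56, so the K-coordinate is (-6877/56)/(-529/4) = 13/14.
[KNM] = ½·((-10)·(-3/14−(-1)) + (-72/7)·(-1−(-2)) + 11·(-2−(-3/14))) = ½·(-55/7 − 72/7 − 275/14) = -529/28, so the L-coordinate is 1/7.
[KLN] = ½·((-10)·(11−(-3/14)) + (-3/2)·(-3/14−(-2)) + (-72/7)·(-2−11)) = ½·(-785/7 − 75/28 + 936/7) = 529/56, so the M-coordinate is -1/14.
Check: 13/14 + 1/7 − 1/14 = 1.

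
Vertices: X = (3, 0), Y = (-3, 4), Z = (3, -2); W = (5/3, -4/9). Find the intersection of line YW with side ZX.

(3, -12/7)

Barycentric coordinates of W with respect to XYZ: (1/9, 2/9, 2/3).
On side ZX the Y-coordinate is zero; dropping W's Y-weight 2/9 and renormalizing the remaining 2/3 : 1/9 gives weights 6/7, 1/7 on Z, X.
V = (6/7)·(3, -2) + (1/7)·(3, 0) = (3, -12/7).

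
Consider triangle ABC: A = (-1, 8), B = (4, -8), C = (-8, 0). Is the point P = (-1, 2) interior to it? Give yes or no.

Barycentric coordinates of P: (10/19, 21/76, 15/76).
The three coordinates are positive, positive, positive; a point is interior exactly when all three are positive.

yes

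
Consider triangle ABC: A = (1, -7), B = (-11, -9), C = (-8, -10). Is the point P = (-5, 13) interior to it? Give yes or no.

Barycentric coordinates of P: (4, 11, -14).
The three coordinates are positive, positive, negative; a point is interior exactly when all three are positive.

no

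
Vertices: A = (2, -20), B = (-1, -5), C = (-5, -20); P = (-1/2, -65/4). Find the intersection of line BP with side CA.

(-1/3, -20)

Barycentric coordinates of P with respect to ABC: (1/2, 1/4, 1/4).
On side CA the B-coordinate is zero; dropping P's B-weight 1/4 and renormalizing the remaining 1/4 : 1/2 gives weights 1/3, 2/3 on C, A.
Q = (1/3)·(-5, -20) + (2/3)·(2, -20) = (-1/3, -20).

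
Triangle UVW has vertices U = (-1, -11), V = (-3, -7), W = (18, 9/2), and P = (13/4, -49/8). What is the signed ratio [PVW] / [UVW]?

[UVW] = ½·((-1)·(-7−(9/2)) + (-3)·(9/2−(-11)) + 18·(-11−(-7))) = ½·(23/2 − 93/2 − 72) = -107/2.
[PVW] = ½·((13/4)·(-7−(9/2)) + (-3)·(9/2−(-49/8)) + 18·(-49/8−(-7))) = ½·(-299/8 − 255/8 + 63/4) = -107/4, so the ratio is (-107/4)/(-107/2) = 1/2.

1/2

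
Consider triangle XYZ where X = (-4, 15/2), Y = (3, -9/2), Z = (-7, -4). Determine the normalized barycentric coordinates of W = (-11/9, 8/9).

Signed area of the reference triangle: [XYZ] = ½·((-4)·(-9/2−(-4)) + 3·(-4−(15/2)) + (-7)·(15/2−(-9/2))) = ½·(2 − 69/2 − 84) = -233/4.
[WYZ] = ½·((-11/9)·(-9/2−(-4)) + 3·(-4−(8/9)) + (-7)·(8/9−(-9/2))) = ½·(11/18 − 44/3 − 679/18) = -233/9, so the X-coordinate is (-233/9)/(-233/4) = 4/9.
[XWZ] = ½·((-4)·(8/9−(-4)) + (-11/9)·(-4−(15/2)) + (-7)·(15/2−(8/9))) = ½·(-176/9 + 253/18 − 833/18) = -233/9, so the Y-coordinate is 4/9.
[XYW] = ½·((-4)·(-9/2−(8/9)) + 3·(8/9−(15/2)) + (-11/9)·(15/2−(-9/2))) = ½·(194/9 − 119/6 − 44/3) = -233/36, so the Z-coordinate is 1/9.
Check: 4/9 + 4/9 + 1/9 = 1.

(4/9, 4/9, 1/9)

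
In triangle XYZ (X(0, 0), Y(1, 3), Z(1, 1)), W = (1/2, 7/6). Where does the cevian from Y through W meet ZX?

(1/4, 1/4)

Barycentric coordinates of W with respect to XYZ: (1/2, 1/3, 1/6).
On side ZX the Y-coordinate is zero; dropping W's Y-weight 1/3 and renormalizing the remaining 1/6 : 1/2 gives weights 1/4, 3/4 on Z, X.
V = (1/4)·(1, 1) + (3/4)·(0, 0) = (1/4, 1/4).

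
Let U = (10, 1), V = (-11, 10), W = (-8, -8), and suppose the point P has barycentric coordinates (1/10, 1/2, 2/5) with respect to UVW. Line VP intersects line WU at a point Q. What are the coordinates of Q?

(-22/5, -31/5)

Line VP meets WU where the V-coordinate vanishes; zeroing P's V-weight and renormalizing leaves W, U-weights 2/5 : 1/10 → (4/5, 1/5).
So Q = (4/5)·W + (1/5)·U = (-22/5, -31/5).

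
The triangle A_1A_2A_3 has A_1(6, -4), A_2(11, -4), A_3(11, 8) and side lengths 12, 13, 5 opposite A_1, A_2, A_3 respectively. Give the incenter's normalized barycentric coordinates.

(2/5, 13/30, 1/6)

The incenter has barycentric coordinates proportional to the opposite side lengths: (12 : 13 : 5).
Normalizing by 12+13+5 = 30 gives (2/5, 13/30, 1/6).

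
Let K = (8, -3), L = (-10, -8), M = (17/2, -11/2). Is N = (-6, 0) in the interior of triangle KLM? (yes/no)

Barycentric coordinates of N: (276/95, 67/95, -248/95).
The three coordinates are positive, positive, negative; a point is interior exactly when all three are positive.

no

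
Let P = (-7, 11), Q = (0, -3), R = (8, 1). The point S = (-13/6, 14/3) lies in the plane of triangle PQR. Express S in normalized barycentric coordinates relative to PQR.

Signed area of the reference triangle: [PQR] = ½·((-7)·(-3−1) + 0·(1−11) + 8·(11−(-3))) = ½·(28 + 0 + 112) = 70.
[SQR] = ½·((-13/6)·(-3−1) + 0·(1−(14/3)) + 8·(14/3−(-3))) = ½·(26/3 + 0 + 184/3) = 35, so the P-coordinate is 35/70 = 1/2.
[PSR] = ½·((-7)·(14/3−1) + (-13/6)·(1−11) + 8·(11−(14/3))) = ½·(-77/3 + 65/3 + 152/3) = 70/3, so the Q-coordinate is 1/3.
[PQS] = ½·((-7)·(-3−(14/3)) + 0·(14/3−11) + (-13/6)·(11−(-3))) = ½·(161/3 + 0 − 91/3) = 35/3, so the R-coordinate is 1/6.
Check: 1/2 + 1/3 + 1/6 = 1.

(1/2, 1/3, 1/6)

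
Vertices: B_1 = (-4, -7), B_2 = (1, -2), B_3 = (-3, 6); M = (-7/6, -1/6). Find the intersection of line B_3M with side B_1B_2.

(-1/4, -13/4)

Barycentric coordinates of M with respect to B_1B_2B_3: (1/6, 1/2, 1/3).
On side B_1B_2 the B_3-coordinate is zero; dropping M's B_3-weight 1/3 and renormalizing the remaining 1/6 : 1/2 gives weights 1/4, 3/4 on B_1, B_2.
N = (1/4)·(-4, -7) + (3/4)·(1, -2) = (-1/4, -13/4).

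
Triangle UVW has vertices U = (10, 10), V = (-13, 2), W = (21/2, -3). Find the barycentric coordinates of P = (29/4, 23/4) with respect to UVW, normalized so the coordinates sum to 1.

Signed area of the reference triangle: [UVW] = ½·(10·(2−(-3)) + (-13)·(-3−10) + (21/2)·(10−2)) = ½·(50 + 169 + 84) = 303/2.
[PVW] = ½·((29/4)·(2−(-3)) + (-13)·(-3−(23/4)) + (21/2)·(23/4−2)) = ½·(145/4 + 455/4 + 315/8) = 1515/16, so the U-coordinate is (1515/16)/(303/2) = 5/8.
[UPW] = ½·(10·(23/4−(-3)) + (29/4)·(-3−10) + (21/2)·(10−(23/4))) = ½·(175/2 − 377/4 + 357/8) = 303/16, so the V-coordinate is 1/8.
[UVP] = ½·(10·(2−(23/4)) + (-13)·(23/4−10) + (29/4)·(10−2)) = ½·(-75/2 + 221/4 + 58) = 303/8, so the W-coordinate is 1/4.
Check: 5/8 + 1/8 + 1/4 = 1.

(5/8, 1/8, 1/4)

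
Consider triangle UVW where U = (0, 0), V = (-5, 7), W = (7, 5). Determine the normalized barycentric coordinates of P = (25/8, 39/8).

Signed area of the reference triangle: [UVW] = ½·(0·(7−5) + (-5)·(5−0) + 7·(0−7)) = ½·(0 − 25 − 49) = -37.
[PVW] = ½·((25/8)·(7−5) + (-5)·(5−(39/8)) + 7·(39/8−7)) = ½·(25/4 − 5/8 − 119/8) = -37/8, so the U-coordinate is (-37/8)/(-37) = 1/8.
[UPW] = ½·(0·(39/8−5) + (25/8)·(5−0) + 7·(0−(39/8))) = ½·(0 + 125/8 − 273/8) = -37/4, so the V-coordinate is 1/4.
[UVP] = ½·(0·(7−(39/8)) + (-5)·(39/8−0) + (25/8)·(0−7)) = ½·(0 − 195/8 − 175/8) = -185/8, so the W-coordinate is 5/8.
Check: 1/8 + 1/4 + 5/8 = 1.

(1/8, 1/4, 5/8)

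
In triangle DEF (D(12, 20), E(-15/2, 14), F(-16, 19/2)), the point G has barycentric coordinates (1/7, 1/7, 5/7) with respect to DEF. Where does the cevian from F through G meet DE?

Line FG meets DE where the F-coordinate vanishes; zeroing G's F-weight and renormalizing leaves D, E-weights 1/7 : 1/7 → (1/2, 1/2).
So H = (1/2)·D + (1/2)·E = (9/4, 17).

(9/4, 17)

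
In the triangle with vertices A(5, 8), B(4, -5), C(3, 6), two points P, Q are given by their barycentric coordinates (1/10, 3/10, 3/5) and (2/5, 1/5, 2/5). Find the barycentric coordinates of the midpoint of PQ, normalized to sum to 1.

Since both coordinate triples sum to 1, the midpoint's barycentrics are the componentwise average.
(1/10+2/5)/2 = 1/4; similarly 1/4 and 1/2.

(1/4, 1/4, 1/2)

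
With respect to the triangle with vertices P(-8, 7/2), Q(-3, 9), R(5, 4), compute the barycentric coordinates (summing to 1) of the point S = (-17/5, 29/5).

Signed area of the reference triangle: [PQR] = ½·((-8)·(9−4) + (-3)·(4−(7/2)) + 5·(7/2−9)) = ½·(-40 − 3/2 − 55/2) = -69/2.
[SQR] = ½·((-17/5)·(9−4) + (-3)·(4−(29/5)) + 5·(29/5−9)) = ½·(-17 + 27/5 − 16) = -69/5, so the P-coordinate is (-69/5)/(-69/2) = 2/5.
[PSR] = ½·((-8)·(29/5−4) + (-17/5)·(4−(7/2)) + 5·(7/2−(29/5))) = ½·(-72/5 − 17/10 − 23/2) = -69/5, so the Q-coordinate is 2/5.
[PQS] = ½·((-8)·(9−(29/5)) + (-3)·(29/5−(7/2)) + (-17/5)·(7/2−9)) = ½·(-128/5 − 69/10 + 187/10) = -69/10, so the R-coordinate is 1/5.
Check: 2/5 + 2/5 + 1/5 = 1.

(2/5, 2/5, 1/5)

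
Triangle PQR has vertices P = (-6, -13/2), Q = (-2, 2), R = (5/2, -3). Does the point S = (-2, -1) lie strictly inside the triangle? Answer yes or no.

yes

Barycentric coordinates of S: (54/233, 131/233, 48/233).
The three coordinates are positive, positive, positive; a point is interior exactly when all three are positive.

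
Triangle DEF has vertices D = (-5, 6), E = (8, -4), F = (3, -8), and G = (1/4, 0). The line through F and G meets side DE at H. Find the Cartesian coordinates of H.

Barycentric coordinates of G with respect to DEF: (1/2, 1/4, 1/4).
On side DE the F-coordinate is zero; dropping G's F-weight 1/4 and renormalizing the remaining 1/2 : 1/4 gives weights 2/3, 1/3 on D, E.
H = (2/3)·(-5, 6) + (1/3)·(8, -4) = (-2/3, 8/3).

(-2/3, 8/3)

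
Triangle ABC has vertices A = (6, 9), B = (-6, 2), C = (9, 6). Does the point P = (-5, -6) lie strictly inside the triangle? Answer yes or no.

no

Barycentric coordinates of P: (-124/57, 26/19, 103/57).
The three coordinates are negative, positive, positive; a point is interior exactly when all three are positive.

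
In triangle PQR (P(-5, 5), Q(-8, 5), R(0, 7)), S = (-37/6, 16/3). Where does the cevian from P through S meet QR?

(-32/5, 27/5)

Barycentric coordinates of S with respect to PQR: (1/6, 2/3, 1/6).
On side QR the P-coordinate is zero; dropping S's P-weight 1/6 and renormalizing the remaining 2/3 : 1/6 gives weights 4/5, 1/5 on Q, R.
T = (4/5)·(-8, 5) + (1/5)·(0, 7) = (-32/5, 27/5).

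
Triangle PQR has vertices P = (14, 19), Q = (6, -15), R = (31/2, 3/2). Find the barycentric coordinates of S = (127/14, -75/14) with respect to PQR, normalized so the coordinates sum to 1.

Signed area of the reference triangle: [PQR] = ½·(14·(-15−(3/2)) + 6·(3/2−19) + (31/2)·(19−(-15))) = ½·(-231 − 105 + 527) = 191/2.
[SQR] = ½·((127/14)·(-15−(3/2)) + 6·(3/2−(-75/14)) + (31/2)·(-75/14−(-15))) = ½·(-4191/28 + 288/7 + 4185/28) = 573/28, so the P-coordinate is (573/28)/(191/2) = 3/14.
[PSR] = ½·(14·(-75/14−(3/2)) + (127/14)·(3/2−19) + (31/2)·(19−(-75/14))) = ½·(-96 − 635/4 + 10571/28) = 1719/28, so the Q-coordinate is 9/14.
[PQS] = ½·(14·(-15−(-75/14)) + 6·(-75/14−19) + (127/14)·(19−(-15))) = ½·(-135 − 1023/7 + 2159/7) = 191/14, so the R-coordinate is 1/7.

(3/14, 9/14, 1/7)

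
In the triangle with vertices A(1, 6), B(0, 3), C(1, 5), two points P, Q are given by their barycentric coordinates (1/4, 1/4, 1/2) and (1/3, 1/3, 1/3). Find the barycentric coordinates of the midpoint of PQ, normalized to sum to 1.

Since both coordinate triples sum to 1, the midpoint's barycentrics are the componentwise average.
(1/4+1/3)/2 = 7/24; similarly 7/24 and 5/12.

(7/24, 7/24, 5/12)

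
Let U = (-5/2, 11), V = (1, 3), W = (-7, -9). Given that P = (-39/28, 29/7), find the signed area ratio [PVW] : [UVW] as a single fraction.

[UVW] = ½·((-5/2)·(3−(-9)) + 1·(-9−11) + (-7)·(11−3)) = ½·(-30 − 20 − 56) = -53.
[PVW] = ½·((-39/28)·(3−(-9)) + 1·(-9−(29/7)) + (-7)·(29/7−3)) = ½·(-117/7 − 92/7 − 8) = -265/14, so the ratio is (-265/14)/(-53) = 5/14.

5/14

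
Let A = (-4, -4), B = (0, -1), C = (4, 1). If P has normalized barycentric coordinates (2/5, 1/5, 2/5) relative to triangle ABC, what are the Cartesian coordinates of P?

P = (2/5)·A + (1/5)·B + (2/5)·C.
x-coordinate: (2/5)·(-4) + (1/5)·0 + (2/5)·4 = 0.
y-coordinate: (2/5)·(-4) + (1/5)·(-1) + (2/5)·1 = -7/5.

(0, -7/5)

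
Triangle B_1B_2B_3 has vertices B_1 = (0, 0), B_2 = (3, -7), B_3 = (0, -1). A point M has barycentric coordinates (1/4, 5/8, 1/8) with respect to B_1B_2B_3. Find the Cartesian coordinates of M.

M = (1/4)·B_1 + (5/8)·B_2 + (1/8)·B_3.
x-coordinate: (1/4)·0 + (5/8)·3 + (1/8)·0 = 15/8.
y-coordinate: (1/4)·0 + (5/8)·(-7) + (1/8)·(-1) = -9/2.

(15/8, -9/2)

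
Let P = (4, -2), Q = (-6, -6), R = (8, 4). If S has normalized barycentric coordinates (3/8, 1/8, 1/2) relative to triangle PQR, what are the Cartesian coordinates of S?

S = (3/8)·P + (1/8)·Q + (1/2)·R.
x-coordinate: (3/8)·4 + (1/8)·(-6) + (1/2)·8 = 19/4.
y-coordinate: (3/8)·(-2) + (1/8)·(-6) + (1/2)·4 = 1/2.

(19/4, 1/2)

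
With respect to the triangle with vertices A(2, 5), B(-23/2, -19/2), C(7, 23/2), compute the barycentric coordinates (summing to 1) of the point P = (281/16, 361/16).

(9/8, -7/8, 3/4)

Signed area of the reference triangle: [ABC] = ½·(2·(-19/2−(23/2)) + (-23/2)·(23/2−5) + 7·(5−(-19/2))) = ½·(-42 − 299/4 + 203/2) = -61/8.
[PBC] = ½·((281/16)·(-19/2−(23/2)) + (-23/2)·(23/2−(361/16)) + 7·(361/16−(-19/2))) = ½·(-5901/16 + 4071/32 + 3591/16) = -549/64, so the A-coordinate is (-549/64)/(-61/8) = 9/8.
[APC] = ½·(2·(361/16−(23/2)) + (281/16)·(23/2−5) + 7·(5−(361/16))) = ½·(177/8 + 3653/32 − 1967/16) = 427/64, so the B-coordinate is -7/8.
[ABP] = ½·(2·(-19/2−(361/16)) + (-23/2)·(361/16−5) + (281/16)·(5−(-19/2))) = ½·(-513/8 − 6463/32 + 8149/32) = -183/32, so the C-coordinate is 3/4.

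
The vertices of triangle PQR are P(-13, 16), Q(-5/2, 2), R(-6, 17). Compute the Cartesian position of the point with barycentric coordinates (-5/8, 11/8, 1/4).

S = (-5/8)·P + (11/8)·Q + (1/4)·R.
x-coordinate: (-5/8)·(-13) + (11/8)·(-5/2) + (1/4)·(-6) = 51/16.
y-coordinate: (-5/8)·16 + (11/8)·2 + (1/4)·17 = -3.

(51/16, -3)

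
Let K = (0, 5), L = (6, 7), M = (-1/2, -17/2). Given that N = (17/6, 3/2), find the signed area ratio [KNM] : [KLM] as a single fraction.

[KLM] = ½·(0·(7−(-17/2)) + 6·(-17/2−5) + (-1/2)·(5−7)) = ½·(0 − 81 + 1) = -40.
[KNM] = ½·(0·(3/2−(-17/2)) + (17/6)·(-17/2−5) + (-1/2)·(5−(3/2))) = ½·(0 − 153/4 − 7/4) = -20, so the ratio is (-20)/(-40) = 1/2.

1/2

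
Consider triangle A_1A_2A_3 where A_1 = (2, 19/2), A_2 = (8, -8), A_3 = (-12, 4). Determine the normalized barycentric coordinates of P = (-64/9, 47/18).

(1/9, 1/6, 13/18)

Signed area of the reference triangle: [A_1A_2A_3] = ½·(2·(-8−4) + 8·(4−(19/2)) + (-12)·(19/2−(-8))) = ½·(-24 − 44 − 210) = -139.
[PA_2A_3] = ½·((-64/9)·(-8−4) + 8·(4−(47/18)) + (-12)·(47/18−(-8))) = ½·(256/3 + 100/9 − 382/3) = -139/9, so the A_1-coordinate is (-139/9)/(-139) = 1/9.
[A_1PA_3] = ½·(2·(47/18−4) + (-64/9)·(4−(19/2)) + (-12)·(19/2−(47/18))) = ½·(-25/9 + 352/9 − 248/3) = -139/6, so the A_2-coordinate is 1/6.
[A_1A_2P] = ½·(2·(-8−(47/18)) + 8·(47/18−(19/2)) + (-64/9)·(19/2−(-8))) = ½·(-191/9 − 496/9 − 1120/9) = -1807/18, so the A_3-coordinate is 13/18.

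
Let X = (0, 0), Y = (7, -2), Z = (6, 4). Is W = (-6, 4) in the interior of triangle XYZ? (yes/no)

Barycentric coordinates of W: (9/5, -6/5, 2/5).
The three coordinates are positive, negative, positive; a point is interior exactly when all three are positive.

no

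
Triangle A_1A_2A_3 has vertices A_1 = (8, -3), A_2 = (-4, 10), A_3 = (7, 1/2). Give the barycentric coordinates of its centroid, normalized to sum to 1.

(1/3, 1/3, 1/3)

The centroid is the average of the vertices, so each weight is 1/3.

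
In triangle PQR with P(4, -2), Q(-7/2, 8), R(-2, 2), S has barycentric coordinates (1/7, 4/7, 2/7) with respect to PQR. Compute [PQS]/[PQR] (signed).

The signed ratio [PQS]/[PQR] equals the barycentric coordinate of S at vertex R, which is 2/7.

2/7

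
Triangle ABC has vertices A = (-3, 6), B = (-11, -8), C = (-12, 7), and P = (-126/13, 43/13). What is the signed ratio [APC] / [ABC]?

3/13

[ABC] = ½·((-3)·(-8−7) + (-11)·(7−6) + (-12)·(6−(-8))) = ½·(45 − 11 − 168) = -67.
[APC] = ½·((-3)·(43/13−7) + (-126/13)·(7−6) + (-12)·(6−(43/13))) = ½·(144/13 − 126/13 − 420/13) = -201/13, so the ratio is (-201/13)/(-67) = 3/13.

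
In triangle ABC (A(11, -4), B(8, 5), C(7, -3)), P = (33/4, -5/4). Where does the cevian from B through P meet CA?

(25/3, -10/3)

Barycentric coordinates of P with respect to ABC: (1/4, 1/4, 1/2).
On side CA the B-coordinate is zero; dropping P's B-weight 1/4 and renormalizing the remaining 1/2 : 1/4 gives weights 2/3, 1/3 on C, A.
Q = (2/3)·(7, -3) + (1/3)·(11, -4) = (25/3, -10/3).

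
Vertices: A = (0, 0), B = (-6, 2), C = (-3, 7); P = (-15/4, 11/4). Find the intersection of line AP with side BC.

(-5, 11/3)

Barycentric coordinates of P with respect to ABC: (1/4, 1/2, 1/4).
On side BC the A-coordinate is zero; dropping P's A-weight 1/4 and renormalizing the remaining 1/2 : 1/4 gives weights 2/3, 1/3 on B, C.
Q = (2/3)·(-6, 2) + (1/3)·(-3, 7) = (-5, 11/3).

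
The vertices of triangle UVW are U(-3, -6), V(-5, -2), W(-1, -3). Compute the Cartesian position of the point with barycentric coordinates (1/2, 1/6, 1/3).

P = (1/2)·U + (1/6)·V + (1/3)·W.
x-coordinate: (1/2)·(-3) + (1/6)·(-5) + (1/3)·(-1) = -8/3.
y-coordinate: (1/2)·(-6) + (1/6)·(-2) + (1/3)·(-3) = -13/3.

(-8/3, -13/3)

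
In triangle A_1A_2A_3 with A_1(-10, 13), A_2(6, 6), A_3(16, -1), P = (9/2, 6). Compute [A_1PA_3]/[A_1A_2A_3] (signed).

1/2

[A_1A_2A_3] = ½·((-10)·(6−(-1)) + 6·(-1−13) + 16·(13−6)) = ½·(-70 − 84 + 112) = -21.
[A_1PA_3] = ½·((-10)·(6−(-1)) + (9/2)·(-1−13) + 16·(13−6)) = ½·(-70 − 63 + 112) = -21/2, so the ratio is (-21/2)/(-21) = 1/2.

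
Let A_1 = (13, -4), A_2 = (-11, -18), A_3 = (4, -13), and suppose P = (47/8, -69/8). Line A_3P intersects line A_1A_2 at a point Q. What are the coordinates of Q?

(43/7, -8)

Barycentric coordinates of P with respect to A_1A_2A_3: (5/8, 1/4, 1/8).
On side A_1A_2 the A_3-coordinate is zero; dropping P's A_3-weight 1/8 and renormalizing the remaining 5/8 : 1/4 gives weights 5/7, 2/7 on A_1, A_2.
Q = (5/7)·(13, -4) + (2/7)·(-11, -18) = (43/7, -8).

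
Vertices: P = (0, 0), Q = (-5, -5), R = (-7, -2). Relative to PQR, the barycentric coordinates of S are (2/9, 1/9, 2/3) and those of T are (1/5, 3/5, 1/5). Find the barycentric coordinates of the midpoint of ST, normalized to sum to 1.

Since both coordinate triples sum to 1, the midpoint's barycentrics are the componentwise average.
(2/9+1/5)/2 = 19/90; similarly 16/45 and 13/30.

(19/90, 16/45, 13/30)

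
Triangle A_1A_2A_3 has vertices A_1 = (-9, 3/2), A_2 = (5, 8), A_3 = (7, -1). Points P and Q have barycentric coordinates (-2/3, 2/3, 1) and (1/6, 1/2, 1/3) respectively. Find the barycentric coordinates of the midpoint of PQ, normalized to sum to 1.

Since both coordinate triples sum to 1, the midpoint's barycentrics are the componentwise average.
(-2/3+1/6)/2 = -1/4; similarly 7/12 and 2/3.

(-1/4, 7/12, 2/3)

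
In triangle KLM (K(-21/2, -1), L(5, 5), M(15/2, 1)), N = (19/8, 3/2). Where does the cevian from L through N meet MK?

Barycentric coordinates of N with respect to KLM: (1/4, 1/4, 1/2).
On side MK the L-coordinate is zero; dropping N's L-weight 1/4 and renormalizing the remaining 1/2 : 1/4 gives weights 2/3, 1/3 on M, K.
J = (2/3)·(15/2, 1) + (1/3)·(-21/2, -1) = (3/2, 1/3).

(3/2, 1/3)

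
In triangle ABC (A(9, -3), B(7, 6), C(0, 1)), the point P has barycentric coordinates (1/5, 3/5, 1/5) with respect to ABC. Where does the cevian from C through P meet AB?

(15/2, 15/4)

Line CP meets AB where the C-coordinate vanishes; zeroing P's C-weight and renormalizing leaves A, B-weights 1/5 : 3/5 → (1/4, 3/4).
So Q = (1/4)·A + (3/4)·B = (15/2, 15/4).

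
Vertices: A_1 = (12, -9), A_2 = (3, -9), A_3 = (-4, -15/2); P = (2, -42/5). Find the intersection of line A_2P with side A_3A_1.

(4/3, -8)

Barycentric coordinates of P with respect to A_1A_2A_3: (1/5, 2/5, 2/5).
On side A_3A_1 the A_2-coordinate is zero; dropping P's A_2-weight 2/5 and renormalizing the remaining 2/5 : 1/5 gives weights 2/3, 1/3 on A_3, A_1.
Q = (2/3)·(-4, -15/2) + (1/3)·(12, -9) = (4/3, -8).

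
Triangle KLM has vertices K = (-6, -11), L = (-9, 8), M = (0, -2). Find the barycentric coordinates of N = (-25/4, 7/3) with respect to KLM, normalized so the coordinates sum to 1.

Signed area of the reference triangle: [KLM] = ½·((-6)·(8−(-2)) + (-9)·(-2−(-11)) + 0·(-11−8)) = ½·(-60 − 81 + 0) = -141/2.
[NLM] = ½·((-25/4)·(8−(-2)) + (-9)·(-2−(7/3)) + 0·(7/3−8)) = ½·(-125/2 + 39 + 0) = -47/4, so the K-coordinate is (-47/4)/(-141/2) = 1/6.
[KNM] = ½·((-6)·(7/3−(-2)) + (-25/4)·(-2−(-11)) + 0·(-11−(7/3))) = ½·(-26 − 225/4 + 0) = -329/8, so the L-coordinate is 7/12.
[KLN] = ½·((-6)·(8−(7/3)) + (-9)·(7/3−(-11)) + (-25/4)·(-11−8)) = ½·(-34 − 120 + 475/4) = -141/8, so the M-coordinate is 1/4.

(1/6, 7/12, 1/4)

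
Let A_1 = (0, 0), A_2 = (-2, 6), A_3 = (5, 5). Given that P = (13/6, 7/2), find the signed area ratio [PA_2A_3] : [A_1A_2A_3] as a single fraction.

1/3

[A_1A_2A_3] = ½·(0·(6−5) + (-2)·(5−0) + 5·(0−6)) = ½·(0 − 10 − 30) = -20.
[PA_2A_3] = ½·((13/6)·(6−5) + (-2)·(5−(7/2)) + 5·(7/2−6)) = ½·(13/6 − 3 − 25/2) = -20/3, so the ratio is (-20/3)/(-20) = 1/3.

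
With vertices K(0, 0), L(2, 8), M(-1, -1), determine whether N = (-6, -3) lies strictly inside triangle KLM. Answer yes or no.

Barycentric coordinates of N: (-13/2, 1/2, 7).
The three coordinates are negative, positive, positive; a point is interior exactly when all three are positive.

no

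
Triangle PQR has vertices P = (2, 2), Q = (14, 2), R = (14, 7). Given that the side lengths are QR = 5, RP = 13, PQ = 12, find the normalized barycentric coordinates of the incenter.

(1/6, 13/30, 2/5)

The incenter has barycentric coordinates proportional to the opposite side lengths: (5 : 13 : 12).
Normalizing by 5+13+12 = 30 gives (1/6, 13/30, 2/5).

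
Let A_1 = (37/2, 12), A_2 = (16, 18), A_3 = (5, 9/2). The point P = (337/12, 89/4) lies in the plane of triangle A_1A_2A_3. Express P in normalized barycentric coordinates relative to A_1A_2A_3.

Signed area of the reference triangle: [A_1A_2A_3] = ½·((37/2)·(18−(9/2)) + 16·(9/2−12) + 5·(12−18)) = ½·(999/4 − 120 − 30) = 399/8.
[PA_2A_3] = ½·((337/12)·(18−(9/2)) + 16·(9/2−(89/4)) + 5·(89/4−18)) = ½·(3033/8 − 284 + 85/4) = 931/16, so the A_1-coordinate is (931/16)/(399/8) = 7/6.
[A_1PA_3] = ½·((37/2)·(89/4−(9/2)) + (337/12)·(9/2−12) + 5·(12−(89/4))) = ½·(2627/8 − 1685/8 − 205/4) = 133/4, so the A_2-coordinate is 2/3.
[A_1A_2P] = ½·((37/2)·(18−(89/4)) + 16·(89/4−12) + (337/12)·(12−18)) = ½·(-629/8 + 164 − 337/2) = -665/16, so the A_3-coordinate is -5/6.
Check: 7/6 + 2/3 − 5/6 = 1.

(7/6, 2/3, -5/6)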